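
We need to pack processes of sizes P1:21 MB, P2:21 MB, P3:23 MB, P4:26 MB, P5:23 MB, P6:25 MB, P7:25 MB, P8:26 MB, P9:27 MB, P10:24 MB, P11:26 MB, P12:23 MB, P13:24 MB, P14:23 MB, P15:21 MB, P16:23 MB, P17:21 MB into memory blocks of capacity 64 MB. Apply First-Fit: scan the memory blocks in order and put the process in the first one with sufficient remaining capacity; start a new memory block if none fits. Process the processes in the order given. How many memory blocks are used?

8 memory blocks

Put P1 (21 MB) in memory block 1; 43 MB remain.
Put P2 (21 MB) in memory block 1; 22 MB remain.
Put P3 (23 MB) in memory block 2; 41 MB remain.
Put P4 (26 MB) in memory block 2; 15 MB remain.
Put P5 (23 MB) in memory block 3; 41 MB remain.
Put P6 (25 MB) in memory block 3; 16 MB remain.
Put P7 (25 MB) in memory block 4; 39 MB remain.
Put P8 (26 MB) in memory block 4; 13 MB remain.
Put P9 (27 MB) in memory block 5; 37 MB remain.
Put P10 (24 MB) in memory block 5; 13 MB remain.
Put P11 (26 MB) in memory block 6; 38 MB remain.
Put P12 (23 MB) in memory block 6; 15 MB remain.
Put P13 (24 MB) in memory block 7; 40 MB remain.
Put P14 (23 MB) in memory block 7; 17 MB remain.
Put P15 (21 MB) in memory block 1; 1 MB remain.
Put P16 (23 MB) in memory block 8; 41 MB remain.
Put P17 (21 MB) in memory block 8; 20 MB remain.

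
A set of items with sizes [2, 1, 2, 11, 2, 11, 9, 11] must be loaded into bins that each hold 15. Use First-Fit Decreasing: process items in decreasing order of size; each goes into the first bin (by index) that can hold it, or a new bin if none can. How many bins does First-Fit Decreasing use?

Sorted descending: 11, 11, 11, 9, 2, 2, 2, 1.
Put 11 in bin 1; 4 remain.
Put 11 in bin 2; 4 remain.
Put 11 in bin 3; 4 remain.
Put 9 in bin 4; 6 remain.
Put 2 in bin 1; 2 remain.
Put 2 in bin 1; 0 remain.
Put 2 in bin 2; 2 remain.
Put 1 in bin 2; 1 remain.
Final bins: [11,2,2] [11,2,1] [11] [9].

4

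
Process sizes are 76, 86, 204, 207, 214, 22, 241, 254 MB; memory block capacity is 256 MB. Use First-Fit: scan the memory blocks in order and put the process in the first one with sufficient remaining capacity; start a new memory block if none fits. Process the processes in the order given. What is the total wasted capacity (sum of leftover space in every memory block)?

Put 76 MB in memory block 1; 180 MB remain.
Put 86 MB in memory block 1; 94 MB remain.
Put 204 MB in memory block 2; 52 MB remain.
Put 207 MB in memory block 3; 49 MB remain.
Put 214 MB in memory block 4; 42 MB remain.
Put 22 MB in memory block 1; 72 MB remain.
Put 241 MB in memory block 5; 15 MB remain.
Put 254 MB in memory block 6; 2 MB remain.
6 memory blocks × 256 MB = 1536 MB; used 1304 MB; unused 232 MB.

232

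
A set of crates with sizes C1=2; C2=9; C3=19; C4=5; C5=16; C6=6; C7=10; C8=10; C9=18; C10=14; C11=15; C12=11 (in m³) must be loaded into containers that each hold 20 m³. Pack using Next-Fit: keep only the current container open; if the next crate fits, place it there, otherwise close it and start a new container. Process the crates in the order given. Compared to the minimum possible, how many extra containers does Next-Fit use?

Next-Fit: [2,9] [19] [5] [16] [6,10] [10] [18] [14] [15] [11] → 10 containers.
Total size 135 m³; any packing needs at least ⌈135/20⌉ = 7 containers.
An optimal packing achieves that bound: [19] [18,2] [16] [15,5] [14,6] [11,9] [10,10] → 7 containers.
Excess: 10 − 7 = 3.

3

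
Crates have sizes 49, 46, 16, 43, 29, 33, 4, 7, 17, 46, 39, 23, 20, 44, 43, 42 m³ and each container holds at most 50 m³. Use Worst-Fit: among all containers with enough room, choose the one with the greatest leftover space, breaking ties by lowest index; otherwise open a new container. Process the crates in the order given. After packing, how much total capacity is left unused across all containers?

99

container 1: place 49 m³, 1 m³ left
container 2: place 46 m³, 4 m³ left
container 3: place 16 m³, 34 m³ left
container 4: place 43 m³, 7 m³ left
container 3: place 29 m³, 5 m³ left
container 5: place 33 m³, 17 m³ left
container 5: place 4 m³, 13 m³ left
container 5: place 7 m³, 6 m³ left
container 6: place 17 m³, 33 m³ left
container 7: place 46 m³, 4 m³ left
container 8: place 39 m³, 11 m³ left
container 6: place 23 m³, 10 m³ left
container 9: place 20 m³, 30 m³ left
container 10: place 44 m³, 6 m³ left
container 11: place 43 m³, 7 m³ left
container 12: place 42 m³, 8 m³ left
12 containers × 50 m³ = 600 m³; used 501 m³; unused 99 m³.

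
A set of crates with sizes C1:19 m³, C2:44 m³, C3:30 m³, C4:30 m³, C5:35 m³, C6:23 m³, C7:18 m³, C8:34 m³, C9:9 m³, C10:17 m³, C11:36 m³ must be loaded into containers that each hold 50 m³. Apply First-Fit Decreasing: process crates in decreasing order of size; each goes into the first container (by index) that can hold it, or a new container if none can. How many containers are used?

7 containers

Sorted descending: 44, 36, 35, 34, 30, 30, 23, 19, 18, 17, 9.
container 1: place 44 m³, 6 m³ left
container 2: place 36 m³, 14 m³ left
container 3: place 35 m³, 15 m³ left
container 4: place 34 m³, 16 m³ left
container 5: place 30 m³, 20 m³ left
container 6: place 30 m³, 20 m³ left
container 7: place 23 m³, 27 m³ left
container 5: place 19 m³, 1 m³ left
container 6: place 18 m³, 2 m³ left
container 7: place 17 m³, 10 m³ left
container 2: place 9 m³, 5 m³ left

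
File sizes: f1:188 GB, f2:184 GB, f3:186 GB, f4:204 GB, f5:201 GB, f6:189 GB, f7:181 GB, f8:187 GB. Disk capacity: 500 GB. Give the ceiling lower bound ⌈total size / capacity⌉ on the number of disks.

4

Total size = 188 + 184 + 186 + 204 + 201 + 189 + 181 + 187 = 1520 GB.
⌈1520 / 500⌉ = 4.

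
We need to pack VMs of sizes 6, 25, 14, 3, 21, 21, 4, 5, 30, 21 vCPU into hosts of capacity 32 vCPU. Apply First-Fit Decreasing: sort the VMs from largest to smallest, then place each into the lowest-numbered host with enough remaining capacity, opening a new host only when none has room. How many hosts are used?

Sorted descending: 30, 25, 21, 21, 21, 14, 6, 5, 4, 3.
host 1: place 30 vCPU, 2 vCPU left
host 2: place 25 vCPU, 7 vCPU left
host 3: place 21 vCPU, 11 vCPU left
host 4: place 21 vCPU, 11 vCPU left
host 5: place 21 vCPU, 11 vCPU left
host 6: place 14 vCPU, 18 vCPU left
host 2: place 6 vCPU, 1 vCPU left
host 3: place 5 vCPU, 6 vCPU left
host 3: place 4 vCPU, 2 vCPU left
host 4: place 3 vCPU, 8 vCPU left
Final hosts: [30] [25,6] [21,5,4] [21,3] [21] [14].

6 hosts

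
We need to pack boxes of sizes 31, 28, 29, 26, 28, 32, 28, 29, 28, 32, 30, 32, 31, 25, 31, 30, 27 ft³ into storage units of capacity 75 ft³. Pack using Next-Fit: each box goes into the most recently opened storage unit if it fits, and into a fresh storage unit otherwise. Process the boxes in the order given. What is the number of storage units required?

Put 31 ft³ in storage unit 1; 44 ft³ remain.
Put 28 ft³ in storage unit 1; 16 ft³ remain.
Put 29 ft³ in storage unit 2; 46 ft³ remain.
Put 26 ft³ in storage unit 2; 20 ft³ remain.
Put 28 ft³ in storage unit 3; 47 ft³ remain.
Put 32 ft³ in storage unit 3; 15 ft³ remain.
Put 28 ft³ in storage unit 4; 47 ft³ remain.
Put 29 ft³ in storage unit 4; 18 ft³ remain.
Put 28 ft³ in storage unit 5; 47 ft³ remain.
Put 32 ft³ in storage unit 5; 15 ft³ remain.
Put 30 ft³ in storage unit 6; 45 ft³ remain.
Put 32 ft³ in storage unit 6; 13 ft³ remain.
Put 31 ft³ in storage unit 7; 44 ft³ remain.
Put 25 ft³ in storage unit 7; 19 ft³ remain.
Put 31 ft³ in storage unit 8; 44 ft³ remain.
Put 30 ft³ in storage unit 8; 14 ft³ remain.
Put 27 ft³ in storage unit 9; 48 ft³ remain.

9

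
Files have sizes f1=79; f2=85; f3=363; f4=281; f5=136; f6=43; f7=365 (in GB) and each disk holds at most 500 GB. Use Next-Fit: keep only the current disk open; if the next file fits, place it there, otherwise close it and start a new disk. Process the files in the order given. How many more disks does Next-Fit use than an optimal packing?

Next-Fit: [79,85] [363] [281,136,43] [365] → 4 disks.
Total size 1352 GB; any packing needs at least ⌈1352/500⌉ = 3 disks.
An optimal packing achieves that bound: [365,85,43] [363,136] [281,79] → 3 disks.
Excess: 4 − 3 = 1.

1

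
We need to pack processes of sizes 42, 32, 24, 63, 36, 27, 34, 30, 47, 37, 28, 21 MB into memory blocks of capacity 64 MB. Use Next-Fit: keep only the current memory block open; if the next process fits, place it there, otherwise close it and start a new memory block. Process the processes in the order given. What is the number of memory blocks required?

Put 42 MB in memory block 1; 22 MB remain.
Put 32 MB in memory block 2; 32 MB remain.
Put 24 MB in memory block 2; 8 MB remain.
Put 63 MB in memory block 3; 1 MB remain.
Put 36 MB in memory block 4; 28 MB remain.
Put 27 MB in memory block 4; 1 MB remain.
Put 34 MB in memory block 5; 30 MB remain.
Put 30 MB in memory block 5; 0 MB remain.
Put 47 MB in memory block 6; 17 MB remain.
Put 37 MB in memory block 7; 27 MB remain.
Put 28 MB in memory block 8; 36 MB remain.
Put 21 MB in memory block 8; 15 MB remain.
Final memory blocks: [42] [32,24] [63] [36,27] [34,30] [47] [37] [28,21].

8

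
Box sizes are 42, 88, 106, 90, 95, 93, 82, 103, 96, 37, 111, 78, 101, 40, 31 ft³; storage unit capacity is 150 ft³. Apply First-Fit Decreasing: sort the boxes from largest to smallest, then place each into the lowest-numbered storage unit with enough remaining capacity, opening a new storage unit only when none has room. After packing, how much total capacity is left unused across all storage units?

457

Sorted descending: 111, 106, 103, 101, 96, 95, 93, 90, 88, 82, 78, 42, 40, 37, 31.
storage unit 1: place 111 ft³, 39 ft³ left
storage unit 2: place 106 ft³, 44 ft³ left
storage unit 3: place 103 ft³, 47 ft³ left
storage unit 4: place 101 ft³, 49 ft³ left
storage unit 5: place 96 ft³, 54 ft³ left
storage unit 6: place 95 ft³, 55 ft³ left
storage unit 7: place 93 ft³, 57 ft³ left
storage unit 8: place 90 ft³, 60 ft³ left
storage unit 9: place 88 ft³, 62 ft³ left
storage unit 10: place 82 ft³, 68 ft³ left
storage unit 11: place 78 ft³, 72 ft³ left
storage unit 2: place 42 ft³, 2 ft³ left
storage unit 3: place 40 ft³, 7 ft³ left
storage unit 1: place 37 ft³, 2 ft³ left
storage unit 4: place 31 ft³, 18 ft³ left
11 storage units × 150 ft³ = 1650 ft³; used 1193 ft³; unused 457 ft³.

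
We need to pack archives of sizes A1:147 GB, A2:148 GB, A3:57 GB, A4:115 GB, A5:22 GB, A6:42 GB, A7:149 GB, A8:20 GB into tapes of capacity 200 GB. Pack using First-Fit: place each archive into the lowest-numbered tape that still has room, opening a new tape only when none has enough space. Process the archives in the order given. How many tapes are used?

Put A1 (147 GB) in tape 1; 53 GB remain.
Put A2 (148 GB) in tape 2; 52 GB remain.
Put A3 (57 GB) in tape 3; 143 GB remain.
Put A4 (115 GB) in tape 3; 28 GB remain.
Put A5 (22 GB) in tape 1; 31 GB remain.
Put A6 (42 GB) in tape 2; 10 GB remain.
Put A7 (149 GB) in tape 4; 51 GB remain.
Put A8 (20 GB) in tape 1; 11 GB remain.
Final tapes: [147,22,20] [148,42] [57,115] [149].

4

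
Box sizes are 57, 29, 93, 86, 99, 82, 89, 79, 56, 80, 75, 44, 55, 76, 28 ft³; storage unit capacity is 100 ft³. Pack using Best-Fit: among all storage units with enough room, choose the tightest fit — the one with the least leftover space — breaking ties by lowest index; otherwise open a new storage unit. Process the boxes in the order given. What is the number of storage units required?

Put 57 ft³ in storage unit 1; 43 ft³ remain.
Put 29 ft³ in storage unit 1; 14 ft³ remain.
Put 93 ft³ in storage unit 2; 7 ft³ remain.
Put 86 ft³ in storage unit 3; 14 ft³ remain.
Put 99 ft³ in storage unit 4; 1 ft³ remain.
Put 82 ft³ in storage unit 5; 18 ft³ remain.
Put 89 ft³ in storage unit 6; 11 ft³ remain.
Put 79 ft³ in storage unit 7; 21 ft³ remain.
Put 56 ft³ in storage unit 8; 44 ft³ remain.
Put 80 ft³ in storage unit 9; 20 ft³ remain.
Put 75 ft³ in storage unit 10; 25 ft³ remain.
Put 44 ft³ in storage unit 8; 0 ft³ remain.
Put 55 ft³ in storage unit 11; 45 ft³ remain.
Put 76 ft³ in storage unit 12; 24 ft³ remain.
Put 28 ft³ in storage unit 11; 17 ft³ remain.

12 storage units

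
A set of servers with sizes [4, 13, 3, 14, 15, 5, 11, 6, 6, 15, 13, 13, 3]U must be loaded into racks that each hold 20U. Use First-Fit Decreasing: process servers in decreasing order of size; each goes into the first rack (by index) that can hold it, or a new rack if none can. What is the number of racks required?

7

Sorted descending: 15, 15, 14, 13, 13, 13, 11, 6, 6, 5, 4, 3, 3.
Put 15U in rack 1; 5U remain.
Put 15U in rack 2; 5U remain.
Put 14U in rack 3; 6U remain.
Put 13U in rack 4; 7U remain.
Put 13U in rack 5; 7U remain.
Put 13U in rack 6; 7U remain.
Put 11U in rack 7; 9U remain.
Put 6U in rack 3; 0U remain.
Put 6U in rack 4; 1U remain.
Put 5U in rack 1; 0U remain.
Put 4U in rack 2; 1U remain.
Put 3U in rack 5; 4U remain.
Put 3U in rack 5; 1U remain.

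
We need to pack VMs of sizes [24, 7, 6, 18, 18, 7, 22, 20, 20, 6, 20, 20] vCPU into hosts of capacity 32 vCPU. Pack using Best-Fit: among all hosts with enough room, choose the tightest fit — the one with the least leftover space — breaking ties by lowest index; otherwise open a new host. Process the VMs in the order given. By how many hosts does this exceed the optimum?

Best-Fit: [24,7] [6,18,7] [18] [22,6] [20] [20] [20] [20] → 8 hosts.
8 VMs exceed 16 vCPU (half the capacity), and no two of those can share a host, so at least 8 hosts are needed.
So 8 is already optimal.

0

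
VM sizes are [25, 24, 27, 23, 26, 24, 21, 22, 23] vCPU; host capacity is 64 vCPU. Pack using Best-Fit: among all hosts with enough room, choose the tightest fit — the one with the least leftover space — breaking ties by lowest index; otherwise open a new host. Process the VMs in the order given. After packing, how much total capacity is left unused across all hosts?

105

Put 25 vCPU in host 1; 39 vCPU remain.
Put 24 vCPU in host 1; 15 vCPU remain.
Put 27 vCPU in host 2; 37 vCPU remain.
Put 23 vCPU in host 2; 14 vCPU remain.
Put 26 vCPU in host 3; 38 vCPU remain.
Put 24 vCPU in host 3; 14 vCPU remain.
Put 21 vCPU in host 4; 43 vCPU remain.
Put 22 vCPU in host 4; 21 vCPU remain.
Put 23 vCPU in host 5; 41 vCPU remain.
5 hosts × 64 vCPU = 320 vCPU; used 215 vCPU; unused 105 vCPU.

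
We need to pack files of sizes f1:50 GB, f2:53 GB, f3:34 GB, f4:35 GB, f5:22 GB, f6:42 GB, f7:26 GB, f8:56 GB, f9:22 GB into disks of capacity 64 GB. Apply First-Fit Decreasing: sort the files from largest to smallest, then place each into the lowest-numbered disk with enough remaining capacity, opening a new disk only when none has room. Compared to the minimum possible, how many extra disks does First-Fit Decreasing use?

0

First-Fit Decreasing: [56] [53] [50] [42,22] [35,26] [34,22] → 6 disks.
Total size 340 GB; any packing needs at least ⌈340/64⌉ = 6 disks.
So 6 is already optimal.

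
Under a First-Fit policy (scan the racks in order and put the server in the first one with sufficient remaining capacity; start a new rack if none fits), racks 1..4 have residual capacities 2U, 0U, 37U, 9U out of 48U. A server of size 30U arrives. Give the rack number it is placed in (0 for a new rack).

Racks with room: rack 3 (37U).
The first with room is rack 3.

3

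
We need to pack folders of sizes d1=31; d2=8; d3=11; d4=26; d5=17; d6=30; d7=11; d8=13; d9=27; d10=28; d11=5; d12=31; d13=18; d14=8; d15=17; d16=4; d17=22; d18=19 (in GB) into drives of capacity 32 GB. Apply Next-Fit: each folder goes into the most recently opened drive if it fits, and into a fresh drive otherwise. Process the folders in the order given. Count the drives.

14 drives

Put d1 (31 GB) in drive 1; 1 GB remain.
Put d2 (8 GB) in drive 2; 24 GB remain.
Put d3 (11 GB) in drive 2; 13 GB remain.
Put d4 (26 GB) in drive 3; 6 GB remain.
Put d5 (17 GB) in drive 4; 15 GB remain.
Put d6 (30 GB) in drive 5; 2 GB remain.
Put d7 (11 GB) in drive 6; 21 GB remain.
Put d8 (13 GB) in drive 6; 8 GB remain.
Put d9 (27 GB) in drive 7; 5 GB remain.
Put d10 (28 GB) in drive 8; 4 GB remain.
Put d11 (5 GB) in drive 9; 27 GB remain.
Put d12 (31 GB) in drive 10; 1 GB remain.
Put d13 (18 GB) in drive 11; 14 GB remain.
Put d14 (8 GB) in drive 11; 6 GB remain.
Put d15 (17 GB) in drive 12; 15 GB remain.
Put d16 (4 GB) in drive 12; 11 GB remain.
Put d17 (22 GB) in drive 13; 10 GB remain.
Put d18 (19 GB) in drive 14; 13 GB remain.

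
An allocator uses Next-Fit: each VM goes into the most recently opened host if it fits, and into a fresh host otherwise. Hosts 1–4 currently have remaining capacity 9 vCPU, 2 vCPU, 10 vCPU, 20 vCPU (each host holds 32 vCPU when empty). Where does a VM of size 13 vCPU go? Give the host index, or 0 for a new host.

4

Next-Fit only looks at host 4, which has 20 vCPU free.
13 vCPU fits there.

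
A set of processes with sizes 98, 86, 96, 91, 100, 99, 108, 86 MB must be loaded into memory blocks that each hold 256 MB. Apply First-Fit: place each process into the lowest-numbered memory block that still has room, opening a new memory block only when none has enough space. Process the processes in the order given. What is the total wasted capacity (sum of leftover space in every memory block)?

260

Put 98 MB in memory block 1; 158 MB remain.
Put 86 MB in memory block 1; 72 MB remain.
Put 96 MB in memory block 2; 160 MB remain.
Put 91 MB in memory block 2; 69 MB remain.
Put 100 MB in memory block 3; 156 MB remain.
Put 99 MB in memory block 3; 57 MB remain.
Put 108 MB in memory block 4; 148 MB remain.
Put 86 MB in memory block 4; 62 MB remain.
4 memory blocks × 256 MB = 1024 MB; used 764 MB; unused 260 MB.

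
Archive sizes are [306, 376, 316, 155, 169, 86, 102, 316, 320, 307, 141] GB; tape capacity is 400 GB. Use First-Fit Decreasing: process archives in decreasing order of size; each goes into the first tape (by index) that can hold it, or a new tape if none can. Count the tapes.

Sorted descending: 376, 320, 316, 316, 307, 306, 169, 155, 141, 102, 86.
tape 1: place 376 GB, 24 GB left
tape 2: place 320 GB, 80 GB left
tape 3: place 316 GB, 84 GB left
tape 4: place 316 GB, 84 GB left
tape 5: place 307 GB, 93 GB left
tape 6: place 306 GB, 94 GB left
tape 7: place 169 GB, 231 GB left
tape 7: place 155 GB, 76 GB left
tape 8: place 141 GB, 259 GB left
tape 8: place 102 GB, 157 GB left
tape 5: place 86 GB, 7 GB left
Final tapes: [376] [320] [316] [316] [307,86] [306] [169,155] [141,102].

8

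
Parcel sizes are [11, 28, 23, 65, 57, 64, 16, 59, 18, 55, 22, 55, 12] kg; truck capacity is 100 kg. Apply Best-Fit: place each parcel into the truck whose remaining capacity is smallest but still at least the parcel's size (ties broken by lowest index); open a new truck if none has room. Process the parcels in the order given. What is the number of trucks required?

Put 11 kg in truck 1; 89 kg remain.
Put 28 kg in truck 1; 61 kg remain.
Put 23 kg in truck 1; 38 kg remain.
Put 65 kg in truck 2; 35 kg remain.
Put 57 kg in truck 3; 43 kg remain.
Put 64 kg in truck 4; 36 kg remain.
Put 16 kg in truck 2; 19 kg remain.
Put 59 kg in truck 5; 41 kg remain.
Put 18 kg in truck 2; 1 kg remain.
Put 55 kg in truck 6; 45 kg remain.
Put 22 kg in truck 4; 14 kg remain.
Put 55 kg in truck 7; 45 kg remain.
Put 12 kg in truck 4; 2 kg remain.

7 trucks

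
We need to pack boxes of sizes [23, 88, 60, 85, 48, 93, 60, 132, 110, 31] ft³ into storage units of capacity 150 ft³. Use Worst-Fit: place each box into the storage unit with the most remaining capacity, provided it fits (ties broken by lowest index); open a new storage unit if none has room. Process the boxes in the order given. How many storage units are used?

6

Put 23 ft³ in storage unit 1; 127 ft³ remain.
Put 88 ft³ in storage unit 1; 39 ft³ remain.
Put 60 ft³ in storage unit 2; 90 ft³ remain.
Put 85 ft³ in storage unit 2; 5 ft³ remain.
Put 48 ft³ in storage unit 3; 102 ft³ remain.
Put 93 ft³ in storage unit 3; 9 ft³ remain.
Put 60 ft³ in storage unit 4; 90 ft³ remain.
Put 132 ft³ in storage unit 5; 18 ft³ remain.
Put 110 ft³ in storage unit 6; 40 ft³ remain.
Put 31 ft³ in storage unit 4; 59 ft³ remain.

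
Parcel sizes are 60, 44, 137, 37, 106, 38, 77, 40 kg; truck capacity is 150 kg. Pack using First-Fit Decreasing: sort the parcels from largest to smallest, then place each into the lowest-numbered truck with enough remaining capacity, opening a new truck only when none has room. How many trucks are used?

Sorted descending: 137, 106, 77, 60, 44, 40, 38, 37.
Put 137 kg in truck 1; 13 kg remain.
Put 106 kg in truck 2; 44 kg remain.
Put 77 kg in truck 3; 73 kg remain.
Put 60 kg in truck 3; 13 kg remain.
Put 44 kg in truck 2; 0 kg remain.
Put 40 kg in truck 4; 110 kg remain.
Put 38 kg in truck 4; 72 kg remain.
Put 37 kg in truck 4; 35 kg remain.

4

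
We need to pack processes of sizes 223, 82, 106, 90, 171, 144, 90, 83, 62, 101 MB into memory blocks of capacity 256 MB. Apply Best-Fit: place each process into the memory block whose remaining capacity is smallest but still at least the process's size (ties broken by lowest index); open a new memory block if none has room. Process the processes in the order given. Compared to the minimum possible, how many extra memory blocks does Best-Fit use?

0

Best-Fit: [223] [82,106,62] [90,144] [171,83] [90,101] → 5 memory blocks.
Total size 1152 MB; any packing needs at least ⌈1152/256⌉ = 5 memory blocks.
So 5 is already optimal.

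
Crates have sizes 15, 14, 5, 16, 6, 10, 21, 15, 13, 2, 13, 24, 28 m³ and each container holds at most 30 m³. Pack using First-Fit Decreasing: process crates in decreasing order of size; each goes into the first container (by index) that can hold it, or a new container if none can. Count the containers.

7

Sorted descending: 28, 24, 21, 16, 15, 15, 14, 13, 13, 10, 6, 5, 2.
28 m³ → container 1 (remaining 2 m³)
24 m³ → container 2 (remaining 6 m³)
21 m³ → container 3 (remaining 9 m³)
16 m³ → container 4 (remaining 14 m³)
15 m³ → container 5 (remaining 15 m³)
15 m³ → container 5 (remaining 0 m³)
14 m³ → container 4 (remaining 0 m³)
13 m³ → container 6 (remaining 17 m³)
13 m³ → container 6 (remaining 4 m³)
10 m³ → container 7 (remaining 20 m³)
6 m³ → container 2 (remaining 0 m³)
5 m³ → container 3 (remaining 4 m³)
2 m³ → container 1 (remaining 0 m³)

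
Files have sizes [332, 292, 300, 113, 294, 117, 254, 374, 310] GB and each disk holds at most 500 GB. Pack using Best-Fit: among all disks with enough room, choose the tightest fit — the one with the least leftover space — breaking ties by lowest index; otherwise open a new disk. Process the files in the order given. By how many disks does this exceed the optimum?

0

Best-Fit: [332,113] [292] [300,117] [294] [254] [374] [310] → 7 disks.
7 files exceed 250 GB (half the capacity), and no two of those can share a disk, so at least 7 disks are needed.
So 7 is already optimal.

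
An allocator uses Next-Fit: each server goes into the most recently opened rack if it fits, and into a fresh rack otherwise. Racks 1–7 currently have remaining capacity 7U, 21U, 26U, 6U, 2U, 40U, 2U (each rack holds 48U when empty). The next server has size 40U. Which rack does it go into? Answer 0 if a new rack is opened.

Next-Fit only looks at rack 7, which has 2U free.
40U does not fit, so a new rack is opened.

0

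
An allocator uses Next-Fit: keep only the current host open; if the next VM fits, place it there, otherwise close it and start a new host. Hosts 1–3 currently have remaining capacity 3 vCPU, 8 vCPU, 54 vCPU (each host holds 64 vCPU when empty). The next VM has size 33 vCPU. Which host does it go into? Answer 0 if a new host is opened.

3

Next-Fit only looks at host 3, which has 54 vCPU free.
33 vCPU fits there.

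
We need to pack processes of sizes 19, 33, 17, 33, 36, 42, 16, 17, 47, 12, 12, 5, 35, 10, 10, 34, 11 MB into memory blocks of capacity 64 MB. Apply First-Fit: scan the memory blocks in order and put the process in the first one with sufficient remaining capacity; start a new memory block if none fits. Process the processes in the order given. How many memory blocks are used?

memory block 1: place 19 MB, 45 MB left
memory block 1: place 33 MB, 12 MB left
memory block 2: place 17 MB, 47 MB left
memory block 2: place 33 MB, 14 MB left
memory block 3: place 36 MB, 28 MB left
memory block 4: place 42 MB, 22 MB left
memory block 3: place 16 MB, 12 MB left
memory block 4: place 17 MB, 5 MB left
memory block 5: place 47 MB, 17 MB left
memory block 1: place 12 MB, 0 MB left
memory block 2: place 12 MB, 2 MB left
memory block 3: place 5 MB, 7 MB left
memory block 6: place 35 MB, 29 MB left
memory block 5: place 10 MB, 7 MB left
memory block 6: place 10 MB, 19 MB left
memory block 7: place 34 MB, 30 MB left
memory block 6: place 11 MB, 8 MB left

7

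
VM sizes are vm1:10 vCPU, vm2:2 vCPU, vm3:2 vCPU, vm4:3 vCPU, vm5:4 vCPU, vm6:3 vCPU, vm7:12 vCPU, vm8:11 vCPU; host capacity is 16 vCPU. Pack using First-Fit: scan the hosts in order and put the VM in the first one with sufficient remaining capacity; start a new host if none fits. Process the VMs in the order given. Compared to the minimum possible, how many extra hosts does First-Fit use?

First-Fit: [10,2,2] [3,4,3] [12] [11] → 4 hosts.
Total size 47 vCPU; any packing needs at least ⌈47/16⌉ = 3 hosts.
An optimal packing achieves that bound: [12,4] [11,3,2] [10,3,2] → 3 hosts.
Excess: 4 − 3 = 1.

1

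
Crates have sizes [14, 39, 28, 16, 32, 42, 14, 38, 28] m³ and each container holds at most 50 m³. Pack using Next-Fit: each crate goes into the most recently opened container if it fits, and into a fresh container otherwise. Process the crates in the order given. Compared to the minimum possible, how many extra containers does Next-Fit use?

Next-Fit: [14] [39] [28,16] [32] [42] [14] [38] [28] → 8 containers.
Total size 251 m³; any packing needs at least ⌈251/50⌉ = 6 containers.
An optimal packing achieves that bound: [42] [39] [38] [32,16] [28,14] [28,14] → 6 containers.
Excess: 8 − 6 = 2.

2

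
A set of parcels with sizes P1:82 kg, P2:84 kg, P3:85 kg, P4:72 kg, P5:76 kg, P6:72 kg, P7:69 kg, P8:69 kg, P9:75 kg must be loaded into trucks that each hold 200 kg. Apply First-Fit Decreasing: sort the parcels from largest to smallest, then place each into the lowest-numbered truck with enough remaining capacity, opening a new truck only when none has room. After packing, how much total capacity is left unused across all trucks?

Sorted descending: 85, 84, 82, 76, 75, 72, 72, 69, 69.
Put 85 kg in truck 1; 115 kg remain.
Put 84 kg in truck 1; 31 kg remain.
Put 82 kg in truck 2; 118 kg remain.
Put 76 kg in truck 2; 42 kg remain.
Put 75 kg in truck 3; 125 kg remain.
Put 72 kg in truck 3; 53 kg remain.
Put 72 kg in truck 4; 128 kg remain.
Put 69 kg in truck 4; 59 kg remain.
Put 69 kg in truck 5; 131 kg remain.
5 trucks × 200 kg = 1000 kg; used 684 kg; unused 316 kg.

316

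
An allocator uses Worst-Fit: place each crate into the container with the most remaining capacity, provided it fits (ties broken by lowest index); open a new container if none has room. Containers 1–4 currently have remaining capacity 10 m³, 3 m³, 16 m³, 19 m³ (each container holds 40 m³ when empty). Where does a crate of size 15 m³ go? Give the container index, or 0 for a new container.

4

Containers with room: container 3 (16 m³), container 4 (19 m³).
Most room is container 4 with 19 m³ free.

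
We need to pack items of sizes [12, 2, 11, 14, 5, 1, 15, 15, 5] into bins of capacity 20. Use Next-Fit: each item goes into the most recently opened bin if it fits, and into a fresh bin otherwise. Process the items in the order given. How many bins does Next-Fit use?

5 bins

bin 1: place 12, 8 left
bin 1: place 2, 6 left
bin 2: place 11, 9 left
bin 3: place 14, 6 left
bin 3: place 5, 1 left
bin 3: place 1, 0 left
bin 4: place 15, 5 left
bin 5: place 15, 5 left
bin 5: place 5, 0 left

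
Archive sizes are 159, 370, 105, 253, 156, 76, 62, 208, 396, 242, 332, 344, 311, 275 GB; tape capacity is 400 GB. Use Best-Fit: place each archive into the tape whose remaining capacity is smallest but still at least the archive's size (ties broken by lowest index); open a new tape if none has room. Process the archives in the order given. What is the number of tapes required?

Put 159 GB in tape 1; 241 GB remain.
Put 370 GB in tape 2; 30 GB remain.
Put 105 GB in tape 1; 136 GB remain.
Put 253 GB in tape 3; 147 GB remain.
Put 156 GB in tape 4; 244 GB remain.
Put 76 GB in tape 1; 60 GB remain.
Put 62 GB in tape 3; 85 GB remain.
Put 208 GB in tape 4; 36 GB remain.
Put 396 GB in tape 5; 4 GB remain.
Put 242 GB in tape 6; 158 GB remain.
Put 332 GB in tape 7; 68 GB remain.
Put 344 GB in tape 8; 56 GB remain.
Put 311 GB in tape 9; 89 GB remain.
Put 275 GB in tape 10; 125 GB remain.
Final tapes: [159,105,76] [370] [253,62] [156,208] [396] [242] [332] [344] [311] [275].

10 tapes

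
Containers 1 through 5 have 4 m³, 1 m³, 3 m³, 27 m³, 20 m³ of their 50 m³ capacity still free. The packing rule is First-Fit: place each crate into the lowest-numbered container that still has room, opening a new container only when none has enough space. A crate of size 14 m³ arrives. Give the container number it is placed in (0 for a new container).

4

Containers with room: container 4 (27 m³), container 5 (20 m³).
The first with room is container 4.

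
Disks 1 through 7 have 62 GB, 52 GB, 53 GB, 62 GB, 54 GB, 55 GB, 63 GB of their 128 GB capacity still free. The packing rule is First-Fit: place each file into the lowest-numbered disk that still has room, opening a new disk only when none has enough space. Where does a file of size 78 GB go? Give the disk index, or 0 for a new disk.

No disk has ≥ 78 GB free, so a new disk is opened.

0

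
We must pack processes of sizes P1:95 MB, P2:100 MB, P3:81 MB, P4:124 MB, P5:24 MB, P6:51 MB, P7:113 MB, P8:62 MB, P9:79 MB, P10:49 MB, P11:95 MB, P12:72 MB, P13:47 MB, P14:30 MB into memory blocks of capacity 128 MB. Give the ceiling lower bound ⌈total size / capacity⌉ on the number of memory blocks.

8 memory blocks

Total size = 95 + 100 + 81 + 124 + 24 + 51 + 113 + 62 + 79 + 49 + 95 + 72 + 47 + 30 = 1022 MB.
⌈1022 / 128⌉ = 8.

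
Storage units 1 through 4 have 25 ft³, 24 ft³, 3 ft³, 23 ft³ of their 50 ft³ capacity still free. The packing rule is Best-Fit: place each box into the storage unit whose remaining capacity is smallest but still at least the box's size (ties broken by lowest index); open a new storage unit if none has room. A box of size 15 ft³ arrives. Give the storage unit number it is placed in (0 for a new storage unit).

4

Storage units with room: storage unit 1 (25 ft³), storage unit 2 (24 ft³), storage unit 4 (23 ft³).
Tightest fit is storage unit 4 with 23 ft³ free.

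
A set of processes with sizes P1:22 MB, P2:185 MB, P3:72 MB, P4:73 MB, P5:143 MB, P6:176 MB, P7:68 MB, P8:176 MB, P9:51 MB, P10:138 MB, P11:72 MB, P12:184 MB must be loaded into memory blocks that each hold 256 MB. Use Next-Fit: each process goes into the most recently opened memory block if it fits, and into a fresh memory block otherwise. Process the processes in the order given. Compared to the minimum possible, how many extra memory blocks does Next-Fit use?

Next-Fit: [22,185] [72,73] [143] [176,68] [176,51] [138,72] [184] → 7 memory blocks.
Total size 1360 MB; any packing needs at least ⌈1360/256⌉ = 6 memory blocks.
An optimal packing achieves that bound: [185,68] [184,72] [176,73] [176,72] [143,51,22] [138] → 6 memory blocks.
Excess: 7 − 6 = 1.

1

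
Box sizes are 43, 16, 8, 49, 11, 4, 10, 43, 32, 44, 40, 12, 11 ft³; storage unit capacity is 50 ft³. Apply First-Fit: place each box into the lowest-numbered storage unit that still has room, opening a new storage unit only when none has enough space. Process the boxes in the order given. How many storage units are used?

8

Put 43 ft³ in storage unit 1; 7 ft³ remain.
Put 16 ft³ in storage unit 2; 34 ft³ remain.
Put 8 ft³ in storage unit 2; 26 ft³ remain.
Put 49 ft³ in storage unit 3; 1 ft³ remain.
Put 11 ft³ in storage unit 2; 15 ft³ remain.
Put 4 ft³ in storage unit 1; 3 ft³ remain.
Put 10 ft³ in storage unit 2; 5 ft³ remain.
Put 43 ft³ in storage unit 4; 7 ft³ remain.
Put 32 ft³ in storage unit 5; 18 ft³ remain.
Put 44 ft³ in storage unit 6; 6 ft³ remain.
Put 40 ft³ in storage unit 7; 10 ft³ remain.
Put 12 ft³ in storage unit 5; 6 ft³ remain.
Put 11 ft³ in storage unit 8; 39 ft³ remain.
Final storage units: [43,4] [16,8,11,10] [49] [43] [32,12] [44] [40] [11].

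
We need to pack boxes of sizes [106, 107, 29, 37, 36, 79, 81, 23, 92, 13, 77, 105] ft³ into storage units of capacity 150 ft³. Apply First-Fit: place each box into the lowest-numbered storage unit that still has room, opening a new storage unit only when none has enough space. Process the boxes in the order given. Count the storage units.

7 storage units

storage unit 1: place 106 ft³, 44 ft³ left
storage unit 2: place 107 ft³, 43 ft³ left
storage unit 1: place 29 ft³, 15 ft³ left
storage unit 2: place 37 ft³, 6 ft³ left
storage unit 3: place 36 ft³, 114 ft³ left
storage unit 3: place 79 ft³, 35 ft³ left
storage unit 4: place 81 ft³, 69 ft³ left
storage unit 3: place 23 ft³, 12 ft³ left
storage unit 5: place 92 ft³, 58 ft³ left
storage unit 1: place 13 ft³, 2 ft³ left
storage unit 6: place 77 ft³, 73 ft³ left
storage unit 7: place 105 ft³, 45 ft³ left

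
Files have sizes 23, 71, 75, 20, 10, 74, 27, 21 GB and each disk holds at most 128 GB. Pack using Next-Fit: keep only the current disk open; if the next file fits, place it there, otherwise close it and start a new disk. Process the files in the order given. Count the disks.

disk 1: place 23 GB, 105 GB left
disk 1: place 71 GB, 34 GB left
disk 2: place 75 GB, 53 GB left
disk 2: place 20 GB, 33 GB left
disk 2: place 10 GB, 23 GB left
disk 3: place 74 GB, 54 GB left
disk 3: place 27 GB, 27 GB left
disk 3: place 21 GB, 6 GB left

3 disks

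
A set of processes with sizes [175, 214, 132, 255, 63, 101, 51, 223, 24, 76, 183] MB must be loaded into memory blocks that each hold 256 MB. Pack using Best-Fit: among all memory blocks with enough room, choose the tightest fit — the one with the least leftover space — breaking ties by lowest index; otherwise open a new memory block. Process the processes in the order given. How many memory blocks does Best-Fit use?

memory block 1: place 175 MB, 81 MB left
memory block 2: place 214 MB, 42 MB left
memory block 3: place 132 MB, 124 MB left
memory block 4: place 255 MB, 1 MB left
memory block 1: place 63 MB, 18 MB left
memory block 3: place 101 MB, 23 MB left
memory block 5: place 51 MB, 205 MB left
memory block 6: place 223 MB, 33 MB left
memory block 6: place 24 MB, 9 MB left
memory block 5: place 76 MB, 129 MB left
memory block 7: place 183 MB, 73 MB left
Final memory blocks: [175,63] [214] [132,101] [255] [51,76] [223,24] [183].

7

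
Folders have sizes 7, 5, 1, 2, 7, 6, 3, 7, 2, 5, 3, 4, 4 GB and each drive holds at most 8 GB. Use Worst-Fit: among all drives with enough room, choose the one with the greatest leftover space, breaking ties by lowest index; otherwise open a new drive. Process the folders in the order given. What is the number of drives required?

8 drives

drive 1: place 7 GB, 1 GB left
drive 2: place 5 GB, 3 GB left
drive 2: place 1 GB, 2 GB left
drive 2: place 2 GB, 0 GB left
drive 3: place 7 GB, 1 GB left
drive 4: place 6 GB, 2 GB left
drive 5: place 3 GB, 5 GB left
drive 6: place 7 GB, 1 GB left
drive 5: place 2 GB, 3 GB left
drive 7: place 5 GB, 3 GB left
drive 5: place 3 GB, 0 GB left
drive 8: place 4 GB, 4 GB left
drive 8: place 4 GB, 0 GB left
Final drives: [7] [5,1,2] [7] [6] [3,2,3] [7] [5] [4,4].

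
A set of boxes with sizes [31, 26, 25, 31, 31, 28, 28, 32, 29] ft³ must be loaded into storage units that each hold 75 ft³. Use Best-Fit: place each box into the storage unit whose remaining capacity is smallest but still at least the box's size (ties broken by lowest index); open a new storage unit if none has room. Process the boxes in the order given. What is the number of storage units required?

storage unit 1: place 31 ft³, 44 ft³ left
storage unit 1: place 26 ft³, 18 ft³ left
storage unit 2: place 25 ft³, 50 ft³ left
storage unit 2: place 31 ft³, 19 ft³ left
storage unit 3: place 31 ft³, 44 ft³ left
storage unit 3: place 28 ft³, 16 ft³ left
storage unit 4: place 28 ft³, 47 ft³ left
storage unit 4: place 32 ft³, 15 ft³ left
storage unit 5: place 29 ft³, 46 ft³ left
Final storage units: [31,26] [25,31] [31,28] [28,32] [29].

5 storage units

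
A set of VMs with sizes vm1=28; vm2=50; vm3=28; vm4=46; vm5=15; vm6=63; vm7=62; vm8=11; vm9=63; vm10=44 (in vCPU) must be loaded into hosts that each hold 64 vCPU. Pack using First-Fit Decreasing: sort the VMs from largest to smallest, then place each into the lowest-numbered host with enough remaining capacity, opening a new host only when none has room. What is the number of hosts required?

7

Sorted descending: 63, 63, 62, 50, 46, 44, 28, 28, 15, 11.
host 1: place 63 vCPU, 1 vCPU left
host 2: place 63 vCPU, 1 vCPU left
host 3: place 62 vCPU, 2 vCPU left
host 4: place 50 vCPU, 14 vCPU left
host 5: place 46 vCPU, 18 vCPU left
host 6: place 44 vCPU, 20 vCPU left
host 7: place 28 vCPU, 36 vCPU left
host 7: place 28 vCPU, 8 vCPU left
host 5: place 15 vCPU, 3 vCPU left
host 4: place 11 vCPU, 3 vCPU left
Final hosts: [63] [63] [62] [50,11] [46,15] [44] [28,28].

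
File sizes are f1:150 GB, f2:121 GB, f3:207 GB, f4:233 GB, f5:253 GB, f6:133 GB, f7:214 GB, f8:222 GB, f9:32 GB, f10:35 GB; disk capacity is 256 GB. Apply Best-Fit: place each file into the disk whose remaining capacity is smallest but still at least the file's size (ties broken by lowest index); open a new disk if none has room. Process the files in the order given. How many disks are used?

disk 1: place f1 (150 GB), 106 GB left
disk 2: place f2 (121 GB), 135 GB left
disk 3: place f3 (207 GB), 49 GB left
disk 4: place f4 (233 GB), 23 GB left
disk 5: place f5 (253 GB), 3 GB left
disk 2: place f6 (133 GB), 2 GB left
disk 6: place f7 (214 GB), 42 GB left
disk 7: place f8 (222 GB), 34 GB left
disk 7: place f9 (32 GB), 2 GB left
disk 6: place f10 (35 GB), 7 GB left
Final disks: [150] [121,133] [207] [233] [253] [214,35] [222,32].

7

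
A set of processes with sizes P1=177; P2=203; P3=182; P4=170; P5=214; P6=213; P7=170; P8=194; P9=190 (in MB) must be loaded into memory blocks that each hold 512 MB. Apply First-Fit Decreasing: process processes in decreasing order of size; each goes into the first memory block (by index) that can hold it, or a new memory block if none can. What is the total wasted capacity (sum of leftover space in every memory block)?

847

Sorted descending: 214, 213, 203, 194, 190, 182, 177, 170, 170.
Put 214 MB in memory block 1; 298 MB remain.
Put 213 MB in memory block 1; 85 MB remain.
Put 203 MB in memory block 2; 309 MB remain.
Put 194 MB in memory block 2; 115 MB remain.
Put 190 MB in memory block 3; 322 MB remain.
Put 182 MB in memory block 3; 140 MB remain.
Put 177 MB in memory block 4; 335 MB remain.
Put 170 MB in memory block 4; 165 MB remain.
Put 170 MB in memory block 5; 342 MB remain.
5 memory blocks × 512 MB = 2560 MB; used 1713 MB; unused 847 MB.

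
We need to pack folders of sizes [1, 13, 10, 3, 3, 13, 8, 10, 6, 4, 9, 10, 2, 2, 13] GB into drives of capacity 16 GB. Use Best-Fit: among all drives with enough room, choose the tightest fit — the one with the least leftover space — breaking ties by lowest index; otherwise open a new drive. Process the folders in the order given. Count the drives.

8 drives

Put 1 GB in drive 1; 15 GB remain.
Put 13 GB in drive 1; 2 GB remain.
Put 10 GB in drive 2; 6 GB remain.
Put 3 GB in drive 2; 3 GB remain.
Put 3 GB in drive 2; 0 GB remain.
Put 13 GB in drive 3; 3 GB remain.
Put 8 GB in drive 4; 8 GB remain.
Put 10 GB in drive 5; 6 GB remain.
Put 6 GB in drive 5; 0 GB remain.
Put 4 GB in drive 4; 4 GB remain.
Put 9 GB in drive 6; 7 GB remain.
Put 10 GB in drive 7; 6 GB remain.
Put 2 GB in drive 1; 0 GB remain.
Put 2 GB in drive 3; 1 GB remain.
Put 13 GB in drive 8; 3 GB remain.
Final drives: [1,13,2] [10,3,3] [13,2] [8,4] [10,6] [9] [10] [13].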